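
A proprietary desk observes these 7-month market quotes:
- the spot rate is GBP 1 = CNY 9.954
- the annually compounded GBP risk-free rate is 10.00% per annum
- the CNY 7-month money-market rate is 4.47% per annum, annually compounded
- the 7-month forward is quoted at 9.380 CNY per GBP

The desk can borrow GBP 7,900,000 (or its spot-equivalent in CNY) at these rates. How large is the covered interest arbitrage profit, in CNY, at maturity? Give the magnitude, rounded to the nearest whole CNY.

T = 7/12 years.
Invest the GBP and cover forward: 7,900,000 × 1.0571721972 × 9.380 = CNY 78,338,574.16.
Convert at spot and invest in CNY: 7,900,000 × 9.954 × 1.0258371678 = CNY 80,668,347.03.
The quoted forward undervalues GBP, so borrow GBP, convert to CNY at spot, deposit the CNY at 4.47%, and buy GBP forward at 9.380 to cover the loan.
The gap between the two covered legs is CNY 2,329,773.

CNY 2,329,773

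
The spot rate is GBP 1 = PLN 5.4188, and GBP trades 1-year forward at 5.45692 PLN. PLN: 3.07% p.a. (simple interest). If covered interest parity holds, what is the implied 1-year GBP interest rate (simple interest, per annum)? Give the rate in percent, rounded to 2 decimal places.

2.35%

T = 1 year.
By CIP, F/S equals the PLN-to-GBP growth ratio: 5.45692/5.4188 = 1.0070348.
The PLN side grows by 1 + 0.0307×1 = 1.030700.
That pins the GBP growth at 1.0234999.
(1.0234999 − 1)/T = 0.023500, i.e. 2.35%.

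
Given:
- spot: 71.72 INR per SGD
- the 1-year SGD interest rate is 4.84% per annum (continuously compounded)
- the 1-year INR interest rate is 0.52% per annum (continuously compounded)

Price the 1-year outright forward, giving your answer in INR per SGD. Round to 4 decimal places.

T = 1 year.
INR accumulates by e^(0.0052×1) = 1.00521354.
SGD growth factor: e^(0.0484×1) = 1.04959041.
Forward (INR per SGD) = 71.72 × 1.00521354 / 1.04959041 = 68.687666.

68.6877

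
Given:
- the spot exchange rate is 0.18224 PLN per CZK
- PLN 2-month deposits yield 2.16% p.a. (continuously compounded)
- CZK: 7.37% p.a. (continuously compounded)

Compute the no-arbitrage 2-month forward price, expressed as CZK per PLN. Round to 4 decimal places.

5.5351

T = 2/12 years.
Growth of 1 PLN over T: e^(0.0216×2/12) = 1.0036065.
Growth of 1 CZK over T: e^(0.0737×2/12) = 1.0123591.
Forward (PLN per CZK) = 0.18224 × 1.0036065 / 1.0123591 = 0.1806644.
Invert for CZK per PLN: 1 / 0.1806644 = 5.5351.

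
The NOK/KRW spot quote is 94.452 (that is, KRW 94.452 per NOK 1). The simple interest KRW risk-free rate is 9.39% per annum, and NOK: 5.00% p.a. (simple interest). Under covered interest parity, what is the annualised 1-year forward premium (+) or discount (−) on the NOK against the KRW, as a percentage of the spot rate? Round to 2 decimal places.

+4.18%

T = 1 year.
F = S · g_KRW/g_NOK = 94.452 × 1.093900/1.050000 = 98.400993.
(F − S)/S ÷ T = (98.400993 − 94.452)/94.452/1 = 0.041810 → 4.18%.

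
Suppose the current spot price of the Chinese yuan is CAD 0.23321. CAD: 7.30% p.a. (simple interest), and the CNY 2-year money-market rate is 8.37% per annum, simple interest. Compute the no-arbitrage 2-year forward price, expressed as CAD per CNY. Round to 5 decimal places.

T = 2 years.
CAD growth factor: 1 + 0.0730×2 = 1.146000.
CNY growth factor: 1 + 0.0837×2 = 1.167400.
CIP: F = S · (grow CAD)/(grow CNY) = 0.23321 × 1.146000/1.167400 = 0.2289349 CAD per CNY.

0.22893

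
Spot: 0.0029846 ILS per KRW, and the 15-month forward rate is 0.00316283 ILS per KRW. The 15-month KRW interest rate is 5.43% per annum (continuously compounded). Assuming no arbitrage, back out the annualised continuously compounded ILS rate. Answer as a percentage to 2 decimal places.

10.07%

T = 15/12 years.
By CIP, F/S equals the ILS-to-KRW growth ratio: 0.00316283/0.0029846 = 1.0597165.
KRW growth factor: e^(0.0543×15/12) = 1.0702315.
That pins the ILS growth at 1.134142.
Take logs: ln 1.134142 / (15/12) = 0.100701, so 10.07%.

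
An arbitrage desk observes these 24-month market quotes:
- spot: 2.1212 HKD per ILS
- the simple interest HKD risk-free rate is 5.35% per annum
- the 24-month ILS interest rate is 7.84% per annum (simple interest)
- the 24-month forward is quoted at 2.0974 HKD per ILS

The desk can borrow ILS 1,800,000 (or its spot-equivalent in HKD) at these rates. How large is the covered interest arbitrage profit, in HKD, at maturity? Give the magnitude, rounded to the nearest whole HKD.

HKD 140,587

T = 2 years.
Keep in ILS, deliver into the forward: 1,800,000·1.156800·2.0974 = HKD 4,367,290.18.
Swap to HKD now, deposit: 1,800,000·2.1212·1.107000 = HKD 4,226,703.12.
The quoted forward overvalues ILS, so borrow HKD, buy ILS at spot, deposit the ILS at 7.84%, and sell the proceeds forward at 2.0974.
Arbitrage profit = |4,367,290.18 − 4,226,703.12| = HKD 140,587.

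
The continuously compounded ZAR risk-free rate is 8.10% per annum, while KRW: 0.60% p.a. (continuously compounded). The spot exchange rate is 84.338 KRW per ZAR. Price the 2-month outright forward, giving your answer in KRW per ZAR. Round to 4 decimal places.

T = 2/12 years.
KRW growth factor: e^(0.0060×2/12) = 1.0010005.
ZAR growth factor: e^(0.0810×2/12) = 1.01359154.
Forward (KRW per ZAR) = 84.338 × 1.0010005 / 1.01359154 = 83.290336.

83.2903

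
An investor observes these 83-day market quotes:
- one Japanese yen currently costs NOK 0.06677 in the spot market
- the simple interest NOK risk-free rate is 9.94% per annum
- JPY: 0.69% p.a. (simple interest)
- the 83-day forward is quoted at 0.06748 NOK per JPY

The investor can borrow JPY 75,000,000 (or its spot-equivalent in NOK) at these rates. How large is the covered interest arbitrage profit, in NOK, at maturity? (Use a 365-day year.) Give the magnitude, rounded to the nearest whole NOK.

T = 83/365 years.
Route A — deposit JPY, sell forward: 75,000,000 × 1.001569041 × 0.06748 = NOK 5,068,940.92.
Route B — convert at spot, deposit NOK: 75,000,000 × 0.06677 × 1.022603288 = NOK 5,120,941.62.
The quoted forward undervalues JPY, so borrow JPY, convert to NOK at spot, deposit the NOK at 9.94%, and buy JPY forward at 0.06748 to cover the loan.
Arbitrage profit = |5,068,940.92 − 5,120,941.62| = NOK 52,001.

NOK 52,001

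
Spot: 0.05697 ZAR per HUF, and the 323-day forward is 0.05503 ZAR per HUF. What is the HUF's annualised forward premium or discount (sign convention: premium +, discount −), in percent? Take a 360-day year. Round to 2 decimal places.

-3.80%

T = 323/360 years.
(F − S)/S = (0.05503 − 0.05697)/0.05697 = -0.0340530.
×(1/T) gives -3.80% p.a.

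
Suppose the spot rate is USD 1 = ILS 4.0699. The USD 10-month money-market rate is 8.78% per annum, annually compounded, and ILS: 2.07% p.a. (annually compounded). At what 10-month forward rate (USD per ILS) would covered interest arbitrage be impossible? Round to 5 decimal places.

T = 10/12 years.
ILS accumulates by (1 + 0.0207)^(10/12) = 1.0172205.
USD accumulates by (1 + 0.0878)^(10/12) = 1.0726488.
So F = 4.0699 × 1.0172205 / 1.0726488 = 3.859591 (ILS/USD).
Quoted the other way: 1/3.859591 = 0.25909 USD per ILS.

0.25909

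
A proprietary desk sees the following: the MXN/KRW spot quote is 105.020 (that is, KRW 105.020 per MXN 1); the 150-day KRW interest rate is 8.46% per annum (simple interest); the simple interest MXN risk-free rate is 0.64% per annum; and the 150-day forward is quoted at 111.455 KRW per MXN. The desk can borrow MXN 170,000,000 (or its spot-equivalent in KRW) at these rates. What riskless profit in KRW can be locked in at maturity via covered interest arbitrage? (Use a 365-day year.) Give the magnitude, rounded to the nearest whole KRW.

KRW 523,072,767

T = 150/365 years.
Keep in MXN, deliver into the forward: 170,000,000·1.002630136986·111.455 = KRW 18,997,184,126.02.
Swap to KRW now, deposit: 170,000,000·105.020·1.034767123288 = KRW 18,474,111,358.91.
The quoted forward overvalues MXN, so borrow KRW, buy MXN at spot, deposit the MXN at 0.64%, and sell the proceeds forward at 111.455.
Profit = 18,997,184,126.02 − 18,474,111,358.91 = KRW 523,072,767.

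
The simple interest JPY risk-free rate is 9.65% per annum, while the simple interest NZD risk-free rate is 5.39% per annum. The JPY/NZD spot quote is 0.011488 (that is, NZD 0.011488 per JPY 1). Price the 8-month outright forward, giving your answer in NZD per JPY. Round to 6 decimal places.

0.011181

T = 8/12 years.
NZD accumulates by 1 + 0.0539×8/12 = 1.0359333.
Growth of 1 JPY over T: 1 + 0.0965×8/12 = 1.0643333.
So F = 0.011488 × 1.0359333 / 1.0643333 = 0.01118146 (NZD/JPY).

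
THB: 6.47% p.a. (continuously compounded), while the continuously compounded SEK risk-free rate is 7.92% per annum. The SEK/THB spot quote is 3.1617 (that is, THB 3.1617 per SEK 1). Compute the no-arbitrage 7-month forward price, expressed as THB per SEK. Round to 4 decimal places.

T = 7/12 years.
THB accumulates by e^(0.0647×7/12) = 1.0384629.
Growth of 1 SEK over T: e^(0.0792×7/12) = 1.0472838.
So F = 3.1617 × 1.0384629 / 1.0472838 = 3.135070 (THB/SEK).

3.1351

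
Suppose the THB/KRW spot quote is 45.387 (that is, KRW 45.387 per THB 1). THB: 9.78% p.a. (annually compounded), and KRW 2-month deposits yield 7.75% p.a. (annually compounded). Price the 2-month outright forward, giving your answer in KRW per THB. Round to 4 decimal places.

T = 2/12 years.
KRW accumulates by (1 + 0.0775)^(2/12) = 1.0125183.
THB growth factor: (1 + 0.0978)^(2/12) = 1.01567291.
So F = 45.387 × 1.0125183 / 1.01567291 = 45.246031 (KRW/THB).

45.2460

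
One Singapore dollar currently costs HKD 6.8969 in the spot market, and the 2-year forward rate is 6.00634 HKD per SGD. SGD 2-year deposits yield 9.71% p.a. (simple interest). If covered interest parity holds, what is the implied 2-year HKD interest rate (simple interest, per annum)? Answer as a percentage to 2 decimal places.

2.00%

T = 2 years.
By CIP, F/S equals the HKD-to-SGD growth ratio: 6.00634/6.8969 = 0.8708753.
The SGD side grows by 1 + 0.0971×2 = 1.194200.
So the HKD growth factor = 1.0399993.
(1.0399993 − 1)/T = 0.020000, i.e. 2.00%.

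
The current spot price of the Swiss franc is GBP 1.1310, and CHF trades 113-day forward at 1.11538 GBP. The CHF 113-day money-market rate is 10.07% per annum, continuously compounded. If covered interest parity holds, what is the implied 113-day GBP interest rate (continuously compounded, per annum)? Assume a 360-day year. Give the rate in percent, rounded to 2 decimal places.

5.64%

T = 113/360 years.
CIP gives F = S · g_GBP/g_CHF, so g_GBP/g_CHF = 1.11538/1.131 = 0.9861892.
The CHF side grows by e^(0.1007×113/360) = 1.0321135.
That pins the GBP growth at 1.0178592.
r = ln(1.0178592)/(113/360) = 0.056394 → 5.64%.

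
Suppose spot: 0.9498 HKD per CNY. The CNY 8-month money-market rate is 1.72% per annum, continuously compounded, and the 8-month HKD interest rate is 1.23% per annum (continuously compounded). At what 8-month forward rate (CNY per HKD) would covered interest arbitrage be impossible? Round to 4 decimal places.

T = 8/12 years.
HKD accumulates by e^(0.0123×8/12) = 1.0082337.
CNY accumulates by e^(0.0172×8/12) = 1.0115327.
So F = 0.9498 × 1.0082337 / 1.0115327 = 0.9467023 (HKD/CNY).
Invert for CNY per HKD: 1 / 0.9467023 = 1.0563.

1.0563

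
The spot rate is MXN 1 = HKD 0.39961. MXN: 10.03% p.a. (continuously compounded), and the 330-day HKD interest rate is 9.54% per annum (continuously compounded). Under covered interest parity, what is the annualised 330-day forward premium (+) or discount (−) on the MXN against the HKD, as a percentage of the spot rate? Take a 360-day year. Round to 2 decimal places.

T = 330/360 years.
F = S · g_HKD/g_MXN = 0.39961 × 1.0913877/1.0963009 = 0.39781910.
Annualised premium = (F − S)/S × (1/T) = (0.39781910 − 0.39961)/0.39961 ÷ (330/360) = -0.49%.

-0.49%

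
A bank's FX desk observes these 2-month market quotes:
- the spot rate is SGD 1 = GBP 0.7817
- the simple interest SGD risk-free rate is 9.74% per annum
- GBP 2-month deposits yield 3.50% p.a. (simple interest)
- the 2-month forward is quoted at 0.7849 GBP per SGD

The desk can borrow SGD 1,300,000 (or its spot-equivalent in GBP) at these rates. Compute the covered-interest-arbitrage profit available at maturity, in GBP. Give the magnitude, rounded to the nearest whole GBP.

GBP 14,796

T = 2/12 years.
Route A — deposit SGD, sell forward: 1,300,000 × 1.016233333 × 0.7849 = GBP 1,036,934.01.
Route B — convert at spot, deposit GBP: 1,300,000 × 0.7817 × 1.005833333 = GBP 1,022,137.89.
The quoted forward overvalues SGD, so borrow GBP, buy SGD at spot, deposit the SGD at 9.74%, and sell the proceeds forward at 0.7849.
The gap between the two covered legs is GBP 14,796.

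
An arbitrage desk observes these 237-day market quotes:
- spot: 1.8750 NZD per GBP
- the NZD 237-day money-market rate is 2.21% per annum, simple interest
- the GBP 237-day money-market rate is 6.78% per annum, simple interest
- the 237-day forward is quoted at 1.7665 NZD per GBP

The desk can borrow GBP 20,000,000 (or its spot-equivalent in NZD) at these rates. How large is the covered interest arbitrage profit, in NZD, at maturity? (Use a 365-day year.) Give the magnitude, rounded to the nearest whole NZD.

NZD 1,152,767

T = 237/365 years.
Invest the GBP and cover forward: 20,000,000 × 1.0440235616 × 1.7665 = NZD 36,885,352.43.
Convert at spot and invest in NZD: 20,000,000 × 1.8750 × 1.014349863 = NZD 38,038,119.86.
The quoted forward undervalues GBP, so borrow GBP, convert to NZD at spot, deposit the NZD at 2.21%, and buy GBP forward at 1.7665 to cover the loan.
Profit = 38,038,119.86 − 36,885,352.43 = NZD 1,152,767.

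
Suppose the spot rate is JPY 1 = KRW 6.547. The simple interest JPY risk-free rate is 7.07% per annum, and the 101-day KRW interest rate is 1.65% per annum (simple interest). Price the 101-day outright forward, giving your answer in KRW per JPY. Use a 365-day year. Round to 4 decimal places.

6.4507

T = 101/365 years.
KRW growth factor: 1 + 0.0165×101/365 = 1.0045658.
Growth of 1 JPY over T: 1 + 0.0707×101/365 = 1.0195636.
So F = 6.547 × 1.0045658 / 1.0195636 = 6.450694 (KRW/JPY).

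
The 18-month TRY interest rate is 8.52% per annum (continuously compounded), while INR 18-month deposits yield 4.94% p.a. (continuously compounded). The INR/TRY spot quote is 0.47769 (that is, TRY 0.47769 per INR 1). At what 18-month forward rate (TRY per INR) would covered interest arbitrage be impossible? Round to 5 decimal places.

0.50404

T = 18/12 years.
TRY growth factor: e^(0.0852×18/12) = 1.1363257.
Growth of 1 INR over T: e^(0.0494×18/12) = 1.0769145.
So F = 0.47769 × 1.1363257 / 1.0769145 = 0.5040432 (TRY/INR).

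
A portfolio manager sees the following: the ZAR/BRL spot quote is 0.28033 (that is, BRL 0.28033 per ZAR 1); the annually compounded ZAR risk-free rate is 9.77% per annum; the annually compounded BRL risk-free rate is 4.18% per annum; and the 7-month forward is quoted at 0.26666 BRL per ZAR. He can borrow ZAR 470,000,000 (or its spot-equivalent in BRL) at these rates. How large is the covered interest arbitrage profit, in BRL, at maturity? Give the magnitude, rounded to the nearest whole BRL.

BRL 2,606,363

T = 7/12 years.
Invest the ZAR and cover forward: 470,000,000 × 1.05588220524 × 0.26666 = BRL 132,333,927.96.
Convert at spot and invest in BRL: 470,000,000 × 0.28033 × 1.02417508354 = BRL 134,940,290.55.
The quoted forward undervalues ZAR, so borrow ZAR, convert to BRL at spot, deposit the BRL at 4.18%, and buy ZAR forward at 0.26666 to cover the loan.
Profit = 134,940,290.55 − 132,333,927.96 = BRL 2,606,363.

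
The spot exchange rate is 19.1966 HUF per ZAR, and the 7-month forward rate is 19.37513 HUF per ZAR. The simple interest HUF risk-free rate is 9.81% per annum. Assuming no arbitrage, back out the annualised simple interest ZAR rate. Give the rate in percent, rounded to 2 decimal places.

8.14%

T = 7/12 years.
F/S = 19.37513/19.1966 = 1.0093001 = (growth of HUF) / (growth of ZAR).
HUF growth factor: 1 + 0.0981×7/12 = 1.057225.
That pins the ZAR growth at 1.0474833.
r = (1.0474833 − 1)/(7/12) = 0.081400 → 8.14%.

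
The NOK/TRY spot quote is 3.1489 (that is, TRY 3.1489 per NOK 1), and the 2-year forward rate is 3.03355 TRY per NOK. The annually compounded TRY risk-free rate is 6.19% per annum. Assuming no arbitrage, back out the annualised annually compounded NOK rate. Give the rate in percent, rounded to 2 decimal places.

T = 2 years.
F/S = 3.03355/3.1489 = 0.9633682 = (growth of TRY) / (growth of NOK).
TRY growth factor: (1 + 0.0619)^2 = 1.1276316.
That pins the NOK growth at 1.1705095.
r = 1.1705095^(1/2) − 1 = 0.081901 → 8.19%.

8.19%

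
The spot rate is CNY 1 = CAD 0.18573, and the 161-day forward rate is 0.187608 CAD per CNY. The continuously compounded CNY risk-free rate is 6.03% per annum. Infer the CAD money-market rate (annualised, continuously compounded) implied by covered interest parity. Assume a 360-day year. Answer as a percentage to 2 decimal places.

T = 161/360 years.
By CIP, F/S equals the CAD-to-CNY growth ratio: 0.187608/0.18573 = 1.0101115.
CNY growth factor: e^(0.0603×161/360) = 1.0273344.
That pins the CAD growth at 1.0377223.
Take logs: ln 1.0377223 / (161/360) = 0.082796, so 8.28%.

8.28%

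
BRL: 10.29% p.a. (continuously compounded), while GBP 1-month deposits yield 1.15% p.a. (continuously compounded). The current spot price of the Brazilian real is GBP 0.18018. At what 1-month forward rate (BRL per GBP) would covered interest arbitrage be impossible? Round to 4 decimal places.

T = 1/12 years.
GBP growth factor: e^(0.0115×1/12) = 1.0009588.
Growth of 1 BRL over T: e^(0.1029×1/12) = 1.0086119.
CIP: F = S · (grow GBP)/(grow BRL) = 0.18018 × 1.0009588/1.0086119 = 0.1788128 GBP per BRL.
Quoted the other way: 1/0.1788128 = 5.5924 BRL per GBP.

5.5924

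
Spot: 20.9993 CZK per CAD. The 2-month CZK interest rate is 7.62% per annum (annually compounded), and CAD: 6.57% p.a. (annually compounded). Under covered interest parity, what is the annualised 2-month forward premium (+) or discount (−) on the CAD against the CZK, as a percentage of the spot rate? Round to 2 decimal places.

+0.98%

T = 2/12 years.
No-arbitrage forward: 20.9993 × 1.0123146 / 1.0106617 = 21.0336436 CZK/CAD.
(F − S)/S ÷ T = (21.0336436 − 20.9993)/20.9993/(2/12) = 0.009813 → 0.98%.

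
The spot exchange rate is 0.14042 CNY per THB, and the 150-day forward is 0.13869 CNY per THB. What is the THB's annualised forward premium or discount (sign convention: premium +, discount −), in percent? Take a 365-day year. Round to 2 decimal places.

T = 150/365 years.
THB trades forward at -1.23202% vs spot over the period.
×(1/T) gives -3.00% p.a.

-3.00%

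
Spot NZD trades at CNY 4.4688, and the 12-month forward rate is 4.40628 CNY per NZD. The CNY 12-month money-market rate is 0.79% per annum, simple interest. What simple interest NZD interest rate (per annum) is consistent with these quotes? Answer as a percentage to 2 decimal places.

T = 1 year.
By CIP, F/S equals the CNY-to-NZD growth ratio: 4.40628/4.4688 = 0.9860097.
The CNY side grows by 1 + 0.0079×1 = 1.007900.
So the NZD growth factor = 1.0222009.
r = (1.0222009 − 1)/1 = 0.022201 → 2.22%.

2.22%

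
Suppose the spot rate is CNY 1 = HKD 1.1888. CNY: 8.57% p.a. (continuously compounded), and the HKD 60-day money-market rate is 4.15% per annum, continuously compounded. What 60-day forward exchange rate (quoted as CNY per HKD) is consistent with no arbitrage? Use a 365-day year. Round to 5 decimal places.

T = 60/365 years.
Growth of 1 HKD over T: e^(0.0415×60/365) = 1.0068452.
CNY growth factor: e^(0.0857×60/365) = 1.0141874.
Forward (HKD per CNY) = 1.1888 × 1.0068452 / 1.0141874 = 1.180194.
Quoted the other way: 1/1.180194 = 0.84732 CNY per HKD.

0.84732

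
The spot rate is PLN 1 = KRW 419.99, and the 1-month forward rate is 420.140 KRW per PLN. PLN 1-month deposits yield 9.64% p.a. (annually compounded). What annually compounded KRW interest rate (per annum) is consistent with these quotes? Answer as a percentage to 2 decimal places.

T = 1/12 years.
CIP gives F = S · g_KRW/g_PLN, so g_KRW/g_PLN = 420.14/419.99 = 1.0003572.
PLN growth factor: (1 + 0.0964)^(1/12) = 1.0076988.
So the KRW growth factor = 1.0080588.
r = 1.0080588^(12/1) − 1 = 0.101109 → 10.11%.

10.11%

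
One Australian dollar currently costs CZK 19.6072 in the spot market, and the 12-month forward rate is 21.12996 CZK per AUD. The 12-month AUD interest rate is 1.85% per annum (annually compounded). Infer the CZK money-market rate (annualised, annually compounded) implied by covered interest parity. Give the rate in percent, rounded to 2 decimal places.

9.76%

T = 1 year.
By CIP, F/S equals the CZK-to-AUD growth ratio: 21.12996/19.6072 = 1.0776633.
AUD growth factor: (1 + 0.0185)^1 = 1.018500.
Hence g_CZK = 1.0976001.
Annualise: 1.0976001^(1/1) − 1 = 0.097600 = 9.76%.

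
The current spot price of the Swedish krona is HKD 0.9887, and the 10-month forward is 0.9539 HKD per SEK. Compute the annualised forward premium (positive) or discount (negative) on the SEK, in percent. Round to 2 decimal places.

T = 10/12 years.
SEK trades forward at -3.51977% vs spot over the period.
×(1/T) gives -4.22% p.a.

-4.22%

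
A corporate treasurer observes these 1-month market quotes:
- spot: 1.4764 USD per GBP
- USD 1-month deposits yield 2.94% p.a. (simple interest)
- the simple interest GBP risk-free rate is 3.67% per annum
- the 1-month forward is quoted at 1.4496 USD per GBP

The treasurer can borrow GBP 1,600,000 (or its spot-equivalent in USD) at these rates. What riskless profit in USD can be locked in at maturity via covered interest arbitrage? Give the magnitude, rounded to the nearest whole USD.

T = 1/12 years.
Invest the GBP and cover forward: 1,600,000 × 1.003058333 × 1.4496 = USD 2,326,453.38.
Convert at spot and invest in USD: 1,600,000 × 1.4764 × 1.002450 = USD 2,368,027.49.
The quoted forward undervalues GBP, so borrow GBP, convert to USD at spot, deposit the USD at 2.94%, and buy GBP forward at 1.4496 to cover the loan.
Arbitrage profit = |2,326,453.38 − 2,368,027.49| = USD 41,574.

USD 41,574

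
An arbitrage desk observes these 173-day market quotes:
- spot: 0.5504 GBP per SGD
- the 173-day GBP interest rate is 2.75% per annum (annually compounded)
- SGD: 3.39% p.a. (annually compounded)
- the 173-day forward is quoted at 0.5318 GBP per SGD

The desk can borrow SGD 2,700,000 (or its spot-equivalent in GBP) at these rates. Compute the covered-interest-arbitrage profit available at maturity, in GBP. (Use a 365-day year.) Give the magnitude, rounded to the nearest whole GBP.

GBP 46,583

T = 173/365 years.
Invest the SGD and cover forward: 2,700,000 × 1.015926828 × 0.5318 = GBP 1,458,728.70.
Convert at spot and invest in GBP: 2,700,000 × 0.5504 × 1.012941268 = GBP 1,505,311.76.
The quoted forward undervalues SGD, so borrow SGD, convert to GBP at spot, deposit the GBP at 2.75%, and buy SGD forward at 0.5318 to cover the loan.
The gap between the two covered legs is GBP 46,583.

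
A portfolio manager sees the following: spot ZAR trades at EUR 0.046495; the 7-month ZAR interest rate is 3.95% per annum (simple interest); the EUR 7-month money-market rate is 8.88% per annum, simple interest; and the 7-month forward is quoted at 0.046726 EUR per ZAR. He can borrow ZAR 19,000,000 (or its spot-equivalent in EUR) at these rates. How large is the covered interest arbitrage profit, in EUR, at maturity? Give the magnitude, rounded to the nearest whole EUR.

EUR 20,915

T = 7/12 years.
Invest the ZAR and cover forward: 19,000,000 × 1.02304167 × 0.046726 = EUR 908,250.26.
Convert at spot and invest in EUR: 19,000,000 × 0.046495 × 1.051800 = EUR 929,165.38.
The quoted forward undervalues ZAR, so borrow ZAR, convert to EUR at spot, deposit the EUR at 8.88%, and buy ZAR forward at 0.046726 to cover the loan.
The gap between the two covered legs is EUR 20,915.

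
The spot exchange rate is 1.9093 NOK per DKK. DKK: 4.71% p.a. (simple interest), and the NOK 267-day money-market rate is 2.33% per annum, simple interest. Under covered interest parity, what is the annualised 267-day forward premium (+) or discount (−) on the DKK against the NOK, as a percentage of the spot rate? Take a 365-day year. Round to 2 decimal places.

-2.30%

T = 267/365 years.
CIP forward (NOK per DKK) = 1.9093 × 1.0170441/1.034454 = 1.8771664.
(F − S)/S ÷ T = (1.8771664 − 1.9093)/1.9093/(267/365) = -0.023007 → -2.30%.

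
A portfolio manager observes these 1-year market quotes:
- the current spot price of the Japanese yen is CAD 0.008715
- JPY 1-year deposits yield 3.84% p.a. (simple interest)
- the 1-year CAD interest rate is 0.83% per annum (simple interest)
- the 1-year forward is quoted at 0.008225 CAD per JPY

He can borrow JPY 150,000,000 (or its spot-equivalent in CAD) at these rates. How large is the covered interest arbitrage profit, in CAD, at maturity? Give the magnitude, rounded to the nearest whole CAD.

CAD 36,974

T = 1 year.
Invest the JPY and cover forward: 150,000,000 × 1.038400 × 0.008225 = CAD 1,281,126.00.
Convert at spot and invest in CAD: 150,000,000 × 0.008715 × 1.008300 = CAD 1,318,100.18.
The quoted forward undervalues JPY, so borrow JPY, convert to CAD at spot, deposit the CAD at 0.83%, and buy JPY forward at 0.008225 to cover the loan.
The gap between the two covered legs is CAD 36,974.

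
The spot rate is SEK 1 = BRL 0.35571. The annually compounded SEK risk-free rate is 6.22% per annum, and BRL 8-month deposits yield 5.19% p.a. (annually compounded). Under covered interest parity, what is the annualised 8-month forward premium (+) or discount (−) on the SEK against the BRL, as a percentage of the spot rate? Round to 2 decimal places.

T = 8/12 years.
CIP forward (BRL per SEK) = 0.35571 × 1.0343074/1.0410483 = 0.35340674.
(F − S)/S ÷ T = (0.35340674 − 0.35571)/0.35571/(8/12) = -0.009713 → -0.97%.

-0.97%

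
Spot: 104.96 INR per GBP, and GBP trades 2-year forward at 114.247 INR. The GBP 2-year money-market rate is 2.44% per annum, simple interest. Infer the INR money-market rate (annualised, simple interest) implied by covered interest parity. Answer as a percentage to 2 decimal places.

T = 2 years.
CIP gives F = S · g_INR/g_GBP, so g_INR/g_GBP = 114.247/104.96 = 1.0884813.
GBP growth factor: 1 + 0.0244×2 = 1.048800.
So the INR growth factor = 1.1415992.
(1.1415992 − 1)/T = 0.070800, i.e. 7.08%.

7.08%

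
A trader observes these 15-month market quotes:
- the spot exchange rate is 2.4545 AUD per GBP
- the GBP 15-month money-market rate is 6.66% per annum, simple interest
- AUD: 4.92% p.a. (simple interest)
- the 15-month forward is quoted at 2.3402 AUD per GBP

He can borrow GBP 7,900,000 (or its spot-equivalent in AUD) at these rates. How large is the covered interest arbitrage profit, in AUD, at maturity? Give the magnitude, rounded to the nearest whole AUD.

AUD 556,398

T = 15/12 years.
Keep in GBP, deliver into the forward: 7,900,000·1.083250·2.3402 = AUD 20,026,671.04.
Swap to AUD now, deposit: 7,900,000·2.4545·1.061500 = AUD 20,583,068.83.
The quoted forward undervalues GBP, so borrow GBP, convert to AUD at spot, deposit the AUD at 4.92%, and buy GBP forward at 2.3402 to cover the loan.
Profit = 20,583,068.83 − 20,026,671.04 = AUD 556,398.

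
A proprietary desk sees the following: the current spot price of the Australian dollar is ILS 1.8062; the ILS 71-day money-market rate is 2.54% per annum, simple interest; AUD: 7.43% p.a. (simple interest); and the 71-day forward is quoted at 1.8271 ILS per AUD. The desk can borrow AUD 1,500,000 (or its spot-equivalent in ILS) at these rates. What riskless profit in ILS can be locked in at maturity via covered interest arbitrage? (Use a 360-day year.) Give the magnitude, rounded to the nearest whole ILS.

ILS 57,938

T = 71/360 years.
Invest the AUD and cover forward: 1,500,000 × 1.014653611 × 1.8271 = ILS 2,780,810.42.
Convert at spot and invest in ILS: 1,500,000 × 1.8062 × 1.005009444 = ILS 2,722,872.09.
The quoted forward overvalues AUD, so borrow ILS, buy AUD at spot, deposit the AUD at 7.43%, and sell the proceeds forward at 1.8271.
The gap between the two covered legs is ILS 57,938.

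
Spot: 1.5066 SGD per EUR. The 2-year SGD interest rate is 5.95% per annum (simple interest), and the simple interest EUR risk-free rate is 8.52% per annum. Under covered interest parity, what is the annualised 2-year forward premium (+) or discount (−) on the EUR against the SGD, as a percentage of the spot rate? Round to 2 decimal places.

-2.20%

T = 2 years.
No-arbitrage forward: 1.5066 × 1.119000 / 1.170400 = 1.4404352 SGD/EUR.
(F − S)/S ÷ T = (1.4404352 − 1.5066)/1.5066/2 = -0.021958 → -2.20%.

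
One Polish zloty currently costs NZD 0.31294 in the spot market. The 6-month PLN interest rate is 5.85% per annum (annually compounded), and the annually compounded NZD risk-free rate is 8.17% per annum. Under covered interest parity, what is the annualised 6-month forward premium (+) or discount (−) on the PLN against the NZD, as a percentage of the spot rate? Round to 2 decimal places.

T = 6/12 years.
No-arbitrage forward: 0.31294 × 1.0400481 / 1.0288343 = 0.31635090 NZD/PLN.
Annualised premium = (F − S)/S × (1/T) = (0.31635090 − 0.31294)/0.31294 ÷ (6/12) = 2.18%.

+2.18%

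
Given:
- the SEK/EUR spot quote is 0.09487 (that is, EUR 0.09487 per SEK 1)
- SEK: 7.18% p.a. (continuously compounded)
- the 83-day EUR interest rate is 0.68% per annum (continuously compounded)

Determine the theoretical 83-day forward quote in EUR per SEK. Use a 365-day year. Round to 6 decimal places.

T = 83/365 years.
EUR growth factor: e^(0.0068×83/365) = 1.0015475.
SEK accumulates by e^(0.0718×83/365) = 1.0164611.
So F = 0.09487 × 1.0015475 / 1.0164611 = 0.09347806 (EUR/SEK).

0.093478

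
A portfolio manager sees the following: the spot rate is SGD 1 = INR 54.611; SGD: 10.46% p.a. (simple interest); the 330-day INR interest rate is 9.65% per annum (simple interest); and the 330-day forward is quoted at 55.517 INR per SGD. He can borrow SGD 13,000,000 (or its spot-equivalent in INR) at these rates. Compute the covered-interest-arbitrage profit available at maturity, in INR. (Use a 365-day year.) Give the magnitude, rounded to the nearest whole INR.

INR 18,090,961

T = 330/365 years.
Keep in SGD, deliver into the forward: 13,000,000·1.09456986301·55.517 = INR 789,974,056.10.
Swap to INR now, deposit: 13,000,000·54.611·1.08724657534 = INR 771,883,095.44.
The quoted forward overvalues SGD, so borrow INR, buy SGD at spot, deposit the SGD at 10.46%, and sell the proceeds forward at 55.517.
Arbitrage profit = |789,974,056.10 − 771,883,095.44| = INR 18,090,961.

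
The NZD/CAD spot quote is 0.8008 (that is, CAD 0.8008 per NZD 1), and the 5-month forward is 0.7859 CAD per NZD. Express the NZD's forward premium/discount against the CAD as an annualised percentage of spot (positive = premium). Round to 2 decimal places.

T = 5/12 years.
(F − S)/S = (0.7859 − 0.8008)/0.8008 = -0.0186064.
Per annum: -0.0186064 / (5/12) = -0.044655 = -4.47%.

-4.47%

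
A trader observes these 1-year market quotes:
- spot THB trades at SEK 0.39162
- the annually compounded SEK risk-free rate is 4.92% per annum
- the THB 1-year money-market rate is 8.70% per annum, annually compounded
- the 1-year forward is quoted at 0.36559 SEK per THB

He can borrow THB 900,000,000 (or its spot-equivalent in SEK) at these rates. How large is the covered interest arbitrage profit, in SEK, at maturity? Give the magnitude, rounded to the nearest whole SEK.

T = 1 year.
Route A — deposit THB, sell forward: 900,000,000 × 1.087000 × 0.36559 = SEK 357,656,697.00.
Route B — convert at spot, deposit SEK: 900,000,000 × 0.39162 × 1.049200 = SEK 369,798,933.60.
The quoted forward undervalues THB, so borrow THB, convert to SEK at spot, deposit the SEK at 4.92%, and buy THB forward at 0.36559 to cover the loan.
Arbitrage profit = |357,656,697.00 − 369,798,933.60| = SEK 12,142,237.

SEK 12,142,237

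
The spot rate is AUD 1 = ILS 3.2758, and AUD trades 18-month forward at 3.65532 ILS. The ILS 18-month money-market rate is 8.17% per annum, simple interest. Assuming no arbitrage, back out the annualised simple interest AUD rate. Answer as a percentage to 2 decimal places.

T = 18/12 years.
CIP gives F = S · g_ILS/g_AUD, so g_ILS/g_AUD = 3.65532/3.2758 = 1.1158557.
The ILS side grows by 1 + 0.0817×18/12 = 1.122550.
That pins the AUD growth at 1.0059993.
r = (1.0059993 − 1)/(18/12) = 0.004000 → 0.40%.

0.40%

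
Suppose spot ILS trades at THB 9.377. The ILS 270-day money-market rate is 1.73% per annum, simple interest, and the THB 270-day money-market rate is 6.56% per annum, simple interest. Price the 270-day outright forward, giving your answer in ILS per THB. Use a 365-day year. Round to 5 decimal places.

T = 270/365 years.
THB accumulates by 1 + 0.0656×270/365 = 1.048526.
ILS growth factor: 1 + 0.0173×270/365 = 1.0127973.
CIP: F = S · (grow THB)/(grow ILS) = 9.377 × 1.048526/1.0127973 = 9.707795 THB per ILS.
Quoted the other way: 1/9.707795 = 0.10301 ILS per THB.

0.10301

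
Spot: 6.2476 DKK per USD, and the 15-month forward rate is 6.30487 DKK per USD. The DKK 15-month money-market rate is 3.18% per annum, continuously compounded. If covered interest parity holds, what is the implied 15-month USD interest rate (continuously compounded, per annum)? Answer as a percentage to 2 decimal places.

T = 15/12 years.
By CIP, F/S equals the DKK-to-USD growth ratio: 6.30487/6.2476 = 1.0091667.
The DKK side grows by e^(0.0318×15/12) = 1.0405506.
That pins the USD growth at 1.0310988.
r = ln(1.0310988)/(15/12) = 0.024500 → 2.45%.

2.45%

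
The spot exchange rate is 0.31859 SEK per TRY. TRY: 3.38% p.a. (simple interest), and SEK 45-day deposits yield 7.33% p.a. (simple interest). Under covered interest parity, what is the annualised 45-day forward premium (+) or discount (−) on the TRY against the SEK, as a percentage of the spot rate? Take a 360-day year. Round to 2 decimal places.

+3.93%

T = 45/360 years.
No-arbitrage forward: 0.31859 × 1.0091625 / 1.004225 = 0.32015642 SEK/TRY.
Annualised premium = (F − S)/S × (1/T) = (0.32015642 − 0.31859)/0.31859 ÷ (45/360) = 3.93%.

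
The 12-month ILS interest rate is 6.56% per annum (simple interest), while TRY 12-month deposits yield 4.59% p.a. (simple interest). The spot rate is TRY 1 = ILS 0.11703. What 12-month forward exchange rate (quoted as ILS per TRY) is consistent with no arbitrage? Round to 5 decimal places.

T = 1 year.
Growth of 1 ILS over T: 1 + 0.0656×1 = 1.065600.
TRY growth factor: 1 + 0.0459×1 = 1.045900.
Forward (ILS per TRY) = 0.11703 × 1.065600 / 1.045900 = 0.1192343.

0.11923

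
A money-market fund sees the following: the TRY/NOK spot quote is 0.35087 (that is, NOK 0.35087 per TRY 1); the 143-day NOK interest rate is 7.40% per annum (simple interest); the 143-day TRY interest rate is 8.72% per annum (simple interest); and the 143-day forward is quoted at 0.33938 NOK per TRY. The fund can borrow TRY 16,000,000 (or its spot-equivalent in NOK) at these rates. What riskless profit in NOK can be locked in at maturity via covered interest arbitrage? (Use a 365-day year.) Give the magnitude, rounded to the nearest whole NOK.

T = 143/365 years.
Route A — deposit TRY, sell forward: 16,000,000 × 1.034163288 × 0.33938 = NOK 5,615,589.39.
Route B — convert at spot, deposit NOK: 16,000,000 × 0.35087 × 1.028991781 = NOK 5,776,677.54.
The quoted forward undervalues TRY, so borrow TRY, convert to NOK at spot, deposit the NOK at 7.40%, and buy TRY forward at 0.33938 to cover the loan.
Arbitrage profit = |5,615,589.39 − 5,776,677.54| = NOK 161,088.

NOK 161,088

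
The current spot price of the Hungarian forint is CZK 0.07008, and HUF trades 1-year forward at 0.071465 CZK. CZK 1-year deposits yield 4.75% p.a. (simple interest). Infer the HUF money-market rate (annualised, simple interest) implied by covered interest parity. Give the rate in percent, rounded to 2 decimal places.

T = 1 year.
CIP gives F = S · g_CZK/g_HUF, so g_CZK/g_HUF = 0.071465/0.07008 = 1.0197631.
The CZK side grows by 1 + 0.0475×1 = 1.047500.
That pins the HUF growth at 1.0271994.
(1.0271994 − 1)/T = 0.027199, i.e. 2.72%.

2.72%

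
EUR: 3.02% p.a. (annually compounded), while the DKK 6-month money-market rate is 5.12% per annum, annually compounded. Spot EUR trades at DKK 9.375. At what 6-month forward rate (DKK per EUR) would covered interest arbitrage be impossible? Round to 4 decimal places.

9.4701

T = 6/12 years.
DKK growth factor: (1 + 0.0512)^(6/12) = 1.0252804.
EUR growth factor: (1 + 0.0302)^(6/12) = 1.0149877.
Forward (DKK per EUR) = 9.375 × 1.0252804 / 1.0149877 = 9.470069.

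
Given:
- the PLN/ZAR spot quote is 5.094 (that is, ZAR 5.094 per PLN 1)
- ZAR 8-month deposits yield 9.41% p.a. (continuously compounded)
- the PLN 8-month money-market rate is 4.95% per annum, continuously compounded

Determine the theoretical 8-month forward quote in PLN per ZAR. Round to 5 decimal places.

0.19056

T = 8/12 years.
ZAR growth factor: e^(0.0941×8/12) = 1.0647429.
PLN accumulates by e^(0.0495×8/12) = 1.0335505.
CIP: F = S · (grow ZAR)/(grow PLN) = 5.094 × 1.0647429/1.0335505 = 5.247736 ZAR per PLN.
Invert for PLN per ZAR: 1 / 5.247736 = 0.19056.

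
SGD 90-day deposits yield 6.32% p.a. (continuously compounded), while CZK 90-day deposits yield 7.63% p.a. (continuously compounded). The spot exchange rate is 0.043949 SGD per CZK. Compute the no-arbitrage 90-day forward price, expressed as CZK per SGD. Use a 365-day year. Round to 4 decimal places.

T = 90/365 years.
SGD accumulates by e^(0.0632×90/365) = 1.01570562.
CZK accumulates by e^(0.0763×90/365) = 1.01899179.
So F = 0.043949 × 1.01570562 / 1.01899179 = 0.043807268 (SGD/CZK).
Invert for CZK per SGD: 1 / 0.043807268 = 22.8273.

22.8273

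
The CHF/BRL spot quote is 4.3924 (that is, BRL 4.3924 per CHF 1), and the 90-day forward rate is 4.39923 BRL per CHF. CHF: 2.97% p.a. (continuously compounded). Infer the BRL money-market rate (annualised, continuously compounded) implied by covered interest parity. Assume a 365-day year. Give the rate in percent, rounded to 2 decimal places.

T = 90/365 years.
By CIP, F/S equals the BRL-to-CHF growth ratio: 4.39923/4.3924 = 1.0015550.
CHF growth factor: e^(0.0297×90/365) = 1.0073502.
So the BRL growth factor = 1.0089166.
Take logs: ln 1.0089166 / (90/365) = 0.036001, so 3.60%.

3.60%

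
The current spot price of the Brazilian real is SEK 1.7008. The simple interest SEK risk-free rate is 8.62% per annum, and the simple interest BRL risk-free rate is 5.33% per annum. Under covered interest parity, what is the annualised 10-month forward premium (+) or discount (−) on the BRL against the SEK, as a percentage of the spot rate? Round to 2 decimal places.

T = 10/12 years.
No-arbitrage forward: 1.7008 × 1.0718333 / 1.0444167 = 1.7454471 SEK/BRL.
Annualised premium = (F − S)/S × (1/T) = (1.7454471 − 1.7008)/1.7008 ÷ (10/12) = 3.15%.

+3.15%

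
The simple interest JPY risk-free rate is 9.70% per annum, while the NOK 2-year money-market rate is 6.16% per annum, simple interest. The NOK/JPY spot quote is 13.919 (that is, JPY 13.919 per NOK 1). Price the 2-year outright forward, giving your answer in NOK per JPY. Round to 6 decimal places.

T = 2 years.
JPY growth factor: 1 + 0.0970×2 = 1.194000.
NOK growth factor: 1 + 0.0616×2 = 1.123200.
So F = 13.919 × 1.194000 / 1.123200 = 14.79637 (JPY/NOK).
Invert for NOK per JPY: 1 / 14.79637 = 0.067584.

0.067584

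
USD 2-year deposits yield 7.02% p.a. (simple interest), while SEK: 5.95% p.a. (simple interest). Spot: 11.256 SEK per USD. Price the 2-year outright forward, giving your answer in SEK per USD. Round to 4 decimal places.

11.0448

T = 2 years.
SEK accumulates by 1 + 0.0595×2 = 1.119000.
USD accumulates by 1 + 0.0702×2 = 1.140400.
Forward (SEK per USD) = 11.256 × 1.119000 / 1.140400 = 11.044777.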